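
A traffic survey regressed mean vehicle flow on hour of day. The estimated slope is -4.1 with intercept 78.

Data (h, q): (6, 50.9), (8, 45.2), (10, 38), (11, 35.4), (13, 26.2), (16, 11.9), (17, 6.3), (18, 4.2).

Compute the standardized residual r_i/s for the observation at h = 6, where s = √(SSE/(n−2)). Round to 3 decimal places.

-1.369

h=6: ŷ = 78 − 4.1·6 = 53.4; r = 50.9 − 53.4 = -2.5
h=8: ŷ = 78 − 4.1·8 = 45.2; r = 45.2 − 45.2 = 0
h=10: ŷ = 78 − 4.1·10 = 37; r = 38 − 37 = 1
h=11: ŷ = 78 − 4.1·11 = 32.9; r = 35.4 − 32.9 = 2.5
h=13: ŷ = 78 − 4.1·13 = 24.7; r = 26.2 − 24.7 = 1.5
h=16: ŷ = 78 − 4.1·16 = 12.4; r = 11.9 − 12.4 = -0.5
h=17: ŷ = 78 − 4.1·17 = 8.3; r = 6.3 − 8.3 = -2
h=18: ŷ = 78 − 4.1·18 = 4.2; r = 4.2 − 4.2 = 0
SSE = 6.25 + 0 + 1 + 6.25 + 2.25 + 0.25 + 4 + 0 = 20
s = √(20/6) = 1.82574
r/s = -2.5 / 1.82574 = -1.369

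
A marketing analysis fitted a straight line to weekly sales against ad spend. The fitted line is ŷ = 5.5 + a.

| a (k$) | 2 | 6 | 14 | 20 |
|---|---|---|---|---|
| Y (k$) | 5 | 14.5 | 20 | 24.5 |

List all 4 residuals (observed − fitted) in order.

-2.5, 3, 0.5, -1

a=2: ŷ = 5.5 + 2 = 7.5; e = 5 − 7.5 = -2.5
a=6: ŷ = 5.5 + 6 = 11.5; e = 14.5 − 11.5 = 3
a=14: ŷ = 5.5 + 14 = 19.5; e = 20 − 19.5 = 0.5
a=20: ŷ = 5.5 + 20 = 25.5; e = 24.5 − 25.5 = -1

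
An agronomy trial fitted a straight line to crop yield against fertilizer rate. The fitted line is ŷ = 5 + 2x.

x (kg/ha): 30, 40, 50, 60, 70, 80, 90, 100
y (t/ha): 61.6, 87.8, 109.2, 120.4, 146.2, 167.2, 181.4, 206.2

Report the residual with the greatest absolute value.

r = -4.6

x=30: ŷ = 5 + 2·30 = 65; r = 61.6 − 65 = -3.4
x=40: ŷ = 5 + 2·40 = 85; r = 87.8 − 85 = 2.8
x=50: ŷ = 5 + 2·50 = 105; r = 109.2 − 105 = 4.2
x=60: ŷ = 5 + 2·60 = 125; r = 120.4 − 125 = -4.6
x=70: ŷ = 5 + 2·70 = 145; r = 146.2 − 145 = 1.2
x=80: ŷ = 5 + 2·80 = 165; r = 167.2 − 165 = 2.2
x=90: ŷ = 5 + 2·90 = 185; r = 181.4 − 185 = -3.6
x=100: ŷ = 5 + 2·100 = 205; r = 206.2 − 205 = 1.2
Largest |r| is 4.6 at x = 60, residual -4.6.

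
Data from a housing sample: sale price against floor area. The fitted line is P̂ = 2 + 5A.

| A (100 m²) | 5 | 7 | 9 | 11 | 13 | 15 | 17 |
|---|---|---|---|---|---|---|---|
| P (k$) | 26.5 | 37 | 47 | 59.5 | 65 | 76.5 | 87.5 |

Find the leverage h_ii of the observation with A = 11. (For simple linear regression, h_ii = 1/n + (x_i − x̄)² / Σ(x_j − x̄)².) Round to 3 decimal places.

Ā = (5 + 7 + 9 + 11 + 13 + 15 + 17)/7 = 11
Σ(A − Ā)² = 36 + 16 + 4 + 0 + 4 + 16 + 36 = 112
h = 1/7 + (0)²/112 = 0.142857 + 0 = 0.143

h = 0.143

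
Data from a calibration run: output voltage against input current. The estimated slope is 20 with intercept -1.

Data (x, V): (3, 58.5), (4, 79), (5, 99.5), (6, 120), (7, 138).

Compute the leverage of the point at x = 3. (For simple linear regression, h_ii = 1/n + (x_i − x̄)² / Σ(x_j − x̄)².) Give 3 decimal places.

x̄ = (3 + 4 + 5 + 6 + 7)/5 = 5
Σ(x − x̄)² = 4 + 1 + 0 + 1 + 4 = 10
h = 1/5 + (-2)²/10 = 0.2 + 0.4 = 0.600

h = 0.600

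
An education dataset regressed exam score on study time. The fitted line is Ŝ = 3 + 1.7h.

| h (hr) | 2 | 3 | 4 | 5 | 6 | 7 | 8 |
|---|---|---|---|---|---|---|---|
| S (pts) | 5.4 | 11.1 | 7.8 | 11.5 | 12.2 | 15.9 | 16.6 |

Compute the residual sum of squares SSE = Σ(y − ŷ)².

h=2: Ŝ = 3 + 1.7·2 = 6.4; e = 5.4 − 6.4 = -1
h=3: Ŝ = 3 + 1.7·3 = 8.1; e = 11.1 − 8.1 = 3
h=4: Ŝ = 3 + 1.7·4 = 9.8; e = 7.8 − 9.8 = -2
h=5: Ŝ = 3 + 1.7·5 = 11.5; e = 11.5 − 11.5 = 0
h=6: Ŝ = 3 + 1.7·6 = 13.2; e = 12.2 − 13.2 = -1
h=7: Ŝ = 3 + 1.7·7 = 14.9; e = 15.9 − 14.9 = 1
h=8: Ŝ = 3 + 1.7·8 = 16.6; e = 16.6 − 16.6 = 0
SSE = 1 + 9 + 4 + 0 + 1 + 1 + 0 = 16

SSE = 16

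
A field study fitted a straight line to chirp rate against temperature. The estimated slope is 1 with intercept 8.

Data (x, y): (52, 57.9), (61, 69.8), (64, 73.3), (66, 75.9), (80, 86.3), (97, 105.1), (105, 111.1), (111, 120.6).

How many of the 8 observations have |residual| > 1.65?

4

x=52: ŷ = 8 + 52 = 60; e = 57.9 − 60 = -2.1
x=61: ŷ = 8 + 61 = 69; e = 69.8 − 69 = 0.8
x=64: ŷ = 8 + 64 = 72; e = 73.3 − 72 = 1.3
x=66: ŷ = 8 + 66 = 74; e = 75.9 − 74 = 1.9
x=80: ŷ = 8 + 80 = 88; e = 86.3 − 88 = -1.7
x=97: ŷ = 8 + 97 = 105; e = 105.1 − 105 = 0.1
x=105: ŷ = 8 + 105 = 113; e = 111.1 − 113 = -1.9
x=111: ŷ = 8 + 111 = 119; e = 120.6 − 119 = 1.6
|e| > 1.65: x=52 (|e|=2.1), x=66 (|e|=1.9), x=80 (|e|=1.7), x=105 (|e|=1.9) → 4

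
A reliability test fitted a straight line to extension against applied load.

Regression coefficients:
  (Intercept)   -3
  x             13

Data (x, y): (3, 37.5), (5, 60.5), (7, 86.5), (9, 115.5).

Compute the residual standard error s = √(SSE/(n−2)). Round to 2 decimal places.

s = 2.12

x=3: ŷ = -3 + 13·3 = 36; r = 37.5 − 36 = 1.5
x=5: ŷ = -3 + 13·5 = 62; r = 60.5 − 62 = -1.5
x=7: ŷ = -3 + 13·7 = 88; r = 86.5 − 88 = -1.5
x=9: ŷ = -3 + 13·9 = 114; r = 115.5 − 114 = 1.5
SSE = 2.25 + 2.25 + 2.25 + 2.25 = 9
s = √(9/2) = √4.5 ≈ 2.12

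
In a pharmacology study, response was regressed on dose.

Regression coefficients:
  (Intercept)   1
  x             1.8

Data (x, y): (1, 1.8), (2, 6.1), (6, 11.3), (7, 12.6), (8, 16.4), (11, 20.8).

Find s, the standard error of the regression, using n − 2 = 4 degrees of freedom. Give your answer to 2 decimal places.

s = 1.17

x=1: ŷ = 1 + 1.8·1 = 2.8; r = 1.8 − 2.8 = -1
x=2: ŷ = 1 + 1.8·2 = 4.6; r = 6.1 − 4.6 = 1.5
x=6: ŷ = 1 + 1.8·6 = 11.8; r = 11.3 − 11.8 = -0.5
x=7: ŷ = 1 + 1.8·7 = 13.6; r = 12.6 − 13.6 = -1
x=8: ŷ = 1 + 1.8·8 = 15.4; r = 16.4 − 15.4 = 1
x=11: ŷ = 1 + 1.8·11 = 20.8; r = 20.8 − 20.8 = 0
SSE = 1 + 2.25 + 0.25 + 1 + 1 + 0 = 5.5
s = √(5.5/4) = √1.375 ≈ 1.17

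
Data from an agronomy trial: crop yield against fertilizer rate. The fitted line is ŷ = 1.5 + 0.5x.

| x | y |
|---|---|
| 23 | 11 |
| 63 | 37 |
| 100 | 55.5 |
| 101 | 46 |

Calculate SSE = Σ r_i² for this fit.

x=23: ŷ = 1.5 + 0.5·23 = 13; r = 11 − 13 = -2
x=63: ŷ = 1.5 + 0.5·63 = 33; r = 37 − 33 = 4
x=100: ŷ = 1.5 + 0.5·100 = 51.5; r = 55.5 − 51.5 = 4
x=101: ŷ = 1.5 + 0.5·101 = 52; r = 46 − 52 = -6
SSE = 4 + 16 + 16 + 36 = 72

SSE = 72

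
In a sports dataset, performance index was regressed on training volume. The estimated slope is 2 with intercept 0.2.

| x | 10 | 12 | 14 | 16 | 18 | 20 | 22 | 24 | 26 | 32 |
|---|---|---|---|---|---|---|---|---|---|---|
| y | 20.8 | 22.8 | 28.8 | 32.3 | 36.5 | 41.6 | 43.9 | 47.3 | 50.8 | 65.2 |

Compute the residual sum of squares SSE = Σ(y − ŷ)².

SSE = 8.6

x=10: ŷ = 0.2 + 2·10 = 20.2; e = 20.8 − 20.2 = 0.6
x=12: ŷ = 0.2 + 2·12 = 24.2; e = 22.8 − 24.2 = -1.4
x=14: ŷ = 0.2 + 2·14 = 28.2; e = 28.8 − 28.2 = 0.6
x=16: ŷ = 0.2 + 2·16 = 32.2; e = 32.3 − 32.2 = 0.1
x=18: ŷ = 0.2 + 2·18 = 36.2; e = 36.5 − 36.2 = 0.3
x=20: ŷ = 0.2 + 2·20 = 40.2; e = 41.6 − 40.2 = 1.4
x=22: ŷ = 0.2 + 2·22 = 44.2; e = 43.9 − 44.2 = -0.3
x=24: ŷ = 0.2 + 2·24 = 48.2; e = 47.3 − 48.2 = -0.9
x=26: ŷ = 0.2 + 2·26 = 52.2; e = 50.8 − 52.2 = -1.4
x=32: ŷ = 0.2 + 2·32 = 64.2; e = 65.2 − 64.2 = 1
SSE = 0.36 + 1.96 + 0.36 + 0.01 + 0.09 + 1.96 + 0.09 + 0.81 + 1.96 + 1 = 8.6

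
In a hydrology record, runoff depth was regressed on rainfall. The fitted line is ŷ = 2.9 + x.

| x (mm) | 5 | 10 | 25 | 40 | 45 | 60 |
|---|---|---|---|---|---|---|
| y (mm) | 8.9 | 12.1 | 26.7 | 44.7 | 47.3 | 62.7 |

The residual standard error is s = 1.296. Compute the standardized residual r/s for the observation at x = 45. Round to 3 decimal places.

-0.463

ŷ = 2.9 + 45 = 47.9
r = 47.3 − 47.9 = -0.6
r/s = -0.6 / 1.296 = -0.463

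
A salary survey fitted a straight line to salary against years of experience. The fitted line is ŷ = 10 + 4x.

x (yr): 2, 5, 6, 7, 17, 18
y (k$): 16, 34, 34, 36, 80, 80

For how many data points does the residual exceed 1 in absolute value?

x=2: ŷ = 10 + 4·2 = 18; r = 16 − 18 = -2
x=5: ŷ = 10 + 4·5 = 30; r = 34 − 30 = 4
x=6: ŷ = 10 + 4·6 = 34; r = 34 − 34 = 0
x=7: ŷ = 10 + 4·7 = 38; r = 36 − 38 = -2
x=17: ŷ = 10 + 4·17 = 78; r = 80 − 78 = 2
x=18: ŷ = 10 + 4·18 = 82; r = 80 − 82 = -2
|r| > 1: x=2 (|r|=2), x=5 (|r|=4), x=7 (|r|=2), x=17 (|r|=2), x=18 (|r|=2) → 5

5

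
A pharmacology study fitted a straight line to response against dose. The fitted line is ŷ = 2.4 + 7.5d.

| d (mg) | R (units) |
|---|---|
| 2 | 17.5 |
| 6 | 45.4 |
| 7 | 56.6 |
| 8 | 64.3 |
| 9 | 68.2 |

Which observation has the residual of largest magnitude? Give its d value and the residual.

d = 6, e = -2

d=2: ŷ = 2.4 + 7.5·2 = 17.4; e = 17.5 − 17.4 = 0.1
d=6: ŷ = 2.4 + 7.5·6 = 47.4; e = 45.4 − 47.4 = -2
d=7: ŷ = 2.4 + 7.5·7 = 54.9; e = 56.6 − 54.9 = 1.7
d=8: ŷ = 2.4 + 7.5·8 = 62.4; e = 64.3 − 62.4 = 1.9
d=9: ŷ = 2.4 + 7.5·9 = 69.9; e = 68.2 − 69.9 = -1.7
Largest |e| is 2 at d = 6, residual -2.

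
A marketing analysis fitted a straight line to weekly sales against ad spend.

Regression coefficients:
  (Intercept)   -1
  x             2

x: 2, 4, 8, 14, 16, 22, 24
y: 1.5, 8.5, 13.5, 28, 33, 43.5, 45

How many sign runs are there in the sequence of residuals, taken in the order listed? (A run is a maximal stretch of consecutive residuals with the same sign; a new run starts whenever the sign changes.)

x=2: ŷ = -1 + 2·2 = 3; e = 1.5 − 3 = -1.5
x=4: ŷ = -1 + 2·4 = 7; e = 8.5 − 7 = 1.5
x=8: ŷ = -1 + 2·8 = 15; e = 13.5 − 15 = -1.5
x=14: ŷ = -1 + 2·14 = 27; e = 28 − 27 = 1
x=16: ŷ = -1 + 2·16 = 31; e = 33 − 31 = 2
x=22: ŷ = -1 + 2·22 = 43; e = 43.5 − 43 = 0.5
x=24: ŷ = -1 + 2·24 = 47; e = 45 − 47 = -2
Signs: − + − + + + −
Runs: −×1, +×1, −×1, +×3, −×1 → 5

5 runs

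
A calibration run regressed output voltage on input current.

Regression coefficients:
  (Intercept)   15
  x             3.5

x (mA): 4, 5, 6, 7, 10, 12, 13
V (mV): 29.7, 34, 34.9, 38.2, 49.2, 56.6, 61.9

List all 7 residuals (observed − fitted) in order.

0.7, 1.5, -1.1, -1.3, -0.8, -0.4, 1.4

x=4: ŷ = 15 + 3.5·4 = 29; e = 29.7 − 29 = 0.7
x=5: ŷ = 15 + 3.5·5 = 32.5; e = 34 − 32.5 = 1.5
x=6: ŷ = 15 + 3.5·6 = 36; e = 34.9 − 36 = -1.1
x=7: ŷ = 15 + 3.5·7 = 39.5; e = 38.2 − 39.5 = -1.3
x=10: ŷ = 15 + 3.5·10 = 50; e = 49.2 − 50 = -0.8
x=12: ŷ = 15 + 3.5·12 = 57; e = 56.6 − 57 = -0.4
x=13: ŷ = 15 + 3.5·13 = 60.5; e = 61.9 − 60.5 = 1.4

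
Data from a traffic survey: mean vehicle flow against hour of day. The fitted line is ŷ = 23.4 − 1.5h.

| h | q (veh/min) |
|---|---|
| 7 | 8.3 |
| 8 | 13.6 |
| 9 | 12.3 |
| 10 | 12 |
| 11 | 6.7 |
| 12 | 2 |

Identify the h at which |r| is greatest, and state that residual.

h=7: ŷ = 23.4 − 1.5·7 = 12.9; r = 8.3 − 12.9 = -4.6
h=8: ŷ = 23.4 − 1.5·8 = 11.4; r = 13.6 − 11.4 = 2.2
h=9: ŷ = 23.4 − 1.5·9 = 9.9; r = 12.3 − 9.9 = 2.4
h=10: ŷ = 23.4 − 1.5·10 = 8.4; r = 12 − 8.4 = 3.6
h=11: ŷ = 23.4 − 1.5·11 = 6.9; r = 6.7 − 6.9 = -0.2
h=12: ŷ = 23.4 − 1.5·12 = 5.4; r = 2 − 5.4 = -3.4
Largest |r| is 4.6 at h = 7, residual -4.6.

h = 7, r = -4.6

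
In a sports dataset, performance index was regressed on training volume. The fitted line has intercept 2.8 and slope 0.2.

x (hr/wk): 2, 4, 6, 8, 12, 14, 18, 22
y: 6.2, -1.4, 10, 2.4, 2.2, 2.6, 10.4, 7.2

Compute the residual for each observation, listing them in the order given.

3, -5, 6, -2, -3, -3, 4, 0

x=2: ŷ = 2.8 + 0.2·2 = 3.2; e = 6.2 − 3.2 = 3
x=4: ŷ = 2.8 + 0.2·4 = 3.6; e = -1.4 − 3.6 = -5
x=6: ŷ = 2.8 + 0.2·6 = 4; e = 10 − 4 = 6
x=8: ŷ = 2.8 + 0.2·8 = 4.4; e = 2.4 − 4.4 = -2
x=12: ŷ = 2.8 + 0.2·12 = 5.2; e = 2.2 − 5.2 = -3
x=14: ŷ = 2.8 + 0.2·14 = 5.6; e = 2.6 − 5.6 = -3
x=18: ŷ = 2.8 + 0.2·18 = 6.4; e = 10.4 − 6.4 = 4
x=22: ŷ = 2.8 + 0.2·22 = 7.2; e = 7.2 − 7.2 = 0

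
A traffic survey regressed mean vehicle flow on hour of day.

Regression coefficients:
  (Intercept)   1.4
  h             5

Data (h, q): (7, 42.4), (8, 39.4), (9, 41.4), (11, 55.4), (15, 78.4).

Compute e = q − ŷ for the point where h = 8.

e = -2

ŷ = 1.4 + 5·8 = 41.4
e = 39.4 − 41.4 = -2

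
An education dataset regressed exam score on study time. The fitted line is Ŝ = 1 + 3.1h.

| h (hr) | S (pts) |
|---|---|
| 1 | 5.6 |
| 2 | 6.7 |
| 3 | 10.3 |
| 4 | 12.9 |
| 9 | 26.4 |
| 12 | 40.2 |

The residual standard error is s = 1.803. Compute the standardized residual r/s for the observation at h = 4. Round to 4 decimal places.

Ŝ = 1 + 3.1·4 = 13.4
r = 12.9 − 13.4 = -0.5
r/s = -0.5 / 1.803 = -0.2773

-0.2773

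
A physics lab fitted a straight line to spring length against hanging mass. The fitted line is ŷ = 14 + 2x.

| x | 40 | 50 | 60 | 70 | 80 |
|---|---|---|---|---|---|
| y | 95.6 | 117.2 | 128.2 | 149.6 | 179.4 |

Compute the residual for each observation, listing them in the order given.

x=40: ŷ = 14 + 2·40 = 94; r = 95.6 − 94 = 1.6
x=50: ŷ = 14 + 2·50 = 114; r = 117.2 − 114 = 3.2
x=60: ŷ = 14 + 2·60 = 134; r = 128.2 − 134 = -5.8
x=70: ŷ = 14 + 2·70 = 154; r = 149.6 − 154 = -4.4
x=80: ŷ = 14 + 2·80 = 174; r = 179.4 − 174 = 5.4

1.6, 3.2, -5.8, -4.4, 5.4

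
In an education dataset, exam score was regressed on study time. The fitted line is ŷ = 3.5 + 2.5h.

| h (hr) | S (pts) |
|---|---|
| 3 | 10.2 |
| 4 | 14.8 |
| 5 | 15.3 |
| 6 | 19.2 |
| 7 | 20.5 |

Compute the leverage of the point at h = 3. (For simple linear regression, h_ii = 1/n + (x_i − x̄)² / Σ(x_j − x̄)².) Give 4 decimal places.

h̄ = (3 + 4 + 5 + 6 + 7)/5 = 5
Σ(h − h̄)² = 4 + 1 + 0 + 1 + 4 = 10
h = 1/5 + (-2)²/10 = 0.2 + 0.4 = 0.6000

h = 0.6000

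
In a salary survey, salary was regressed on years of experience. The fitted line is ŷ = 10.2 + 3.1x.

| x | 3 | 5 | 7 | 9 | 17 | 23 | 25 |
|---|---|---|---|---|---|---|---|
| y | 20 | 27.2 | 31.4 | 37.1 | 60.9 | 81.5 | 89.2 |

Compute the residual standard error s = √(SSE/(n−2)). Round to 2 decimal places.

x=3: ŷ = 10.2 + 3.1·3 = 19.5; e = 20 − 19.5 = 0.5
x=5: ŷ = 10.2 + 3.1·5 = 25.7; e = 27.2 − 25.7 = 1.5
x=7: ŷ = 10.2 + 3.1·7 = 31.9; e = 31.4 − 31.9 = -0.5
x=9: ŷ = 10.2 + 3.1·9 = 38.1; e = 37.1 − 38.1 = -1
x=17: ŷ = 10.2 + 3.1·17 = 62.9; e = 60.9 − 62.9 = -2
x=23: ŷ = 10.2 + 3.1·23 = 81.5; e = 81.5 − 81.5 = 0
x=25: ŷ = 10.2 + 3.1·25 = 87.7; e = 89.2 − 87.7 = 1.5
SSE = 0.25 + 2.25 + 0.25 + 1 + 4 + 0 + 2.25 = 10
s = √(10/5) = √2 ≈ 1.41

s = 1.41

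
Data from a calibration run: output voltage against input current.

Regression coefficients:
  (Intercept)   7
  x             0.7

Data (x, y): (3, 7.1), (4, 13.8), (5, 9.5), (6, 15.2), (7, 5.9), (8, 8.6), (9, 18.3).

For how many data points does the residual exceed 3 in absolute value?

5

x=3: ŷ = 7 + 0.7·3 = 9.1; r = 7.1 − 9.1 = -2
x=4: ŷ = 7 + 0.7·4 = 9.8; r = 13.8 − 9.8 = 4
x=5: ŷ = 7 + 0.7·5 = 10.5; r = 9.5 − 10.5 = -1
x=6: ŷ = 7 + 0.7·6 = 11.2; r = 15.2 − 11.2 = 4
x=7: ŷ = 7 + 0.7·7 = 11.9; r = 5.9 − 11.9 = -6
x=8: ŷ = 7 + 0.7·8 = 12.6; r = 8.6 − 12.6 = -4
x=9: ŷ = 7 + 0.7·9 = 13.3; r = 18.3 − 13.3 = 5
|r| > 3: x=4 (|r|=4), x=6 (|r|=4), x=7 (|r|=6), x=8 (|r|=4), x=9 (|r|=5) → 5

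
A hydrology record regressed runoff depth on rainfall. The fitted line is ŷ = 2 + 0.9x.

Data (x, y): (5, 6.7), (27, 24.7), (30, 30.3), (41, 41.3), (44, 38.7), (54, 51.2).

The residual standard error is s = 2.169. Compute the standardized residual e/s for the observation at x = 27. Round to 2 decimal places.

ŷ = 2 + 0.9·27 = 26.3
e = 24.7 − 26.3 = -1.6
e/s = -1.6 / 2.169 = -0.74

-0.74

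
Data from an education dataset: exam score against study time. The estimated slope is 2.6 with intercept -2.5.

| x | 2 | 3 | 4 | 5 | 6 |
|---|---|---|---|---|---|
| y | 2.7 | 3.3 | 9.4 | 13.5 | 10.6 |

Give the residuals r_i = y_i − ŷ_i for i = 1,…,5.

x=2: ŷ = -2.5 + 2.6·2 = 2.7; r = 2.7 − 2.7 = 0
x=3: ŷ = -2.5 + 2.6·3 = 5.3; r = 3.3 − 5.3 = -2
x=4: ŷ = -2.5 + 2.6·4 = 7.9; r = 9.4 − 7.9 = 1.5
x=5: ŷ = -2.5 + 2.6·5 = 10.5; r = 13.5 − 10.5 = 3
x=6: ŷ = -2.5 + 2.6·6 = 13.1; r = 10.6 − 13.1 = -2.5

0, -2, 1.5, 3, -2.5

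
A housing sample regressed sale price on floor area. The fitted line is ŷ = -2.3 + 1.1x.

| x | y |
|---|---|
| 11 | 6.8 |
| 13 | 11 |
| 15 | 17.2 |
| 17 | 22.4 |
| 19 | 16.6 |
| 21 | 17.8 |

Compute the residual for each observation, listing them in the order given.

-3, -1, 3, 6, -2, -3

x=11: ŷ = -2.3 + 1.1·11 = 9.8; r = 6.8 − 9.8 = -3
x=13: ŷ = -2.3 + 1.1·13 = 12; r = 11 − 12 = -1
x=15: ŷ = -2.3 + 1.1·15 = 14.2; r = 17.2 − 14.2 = 3
x=17: ŷ = -2.3 + 1.1·17 = 16.4; r = 22.4 − 16.4 = 6
x=19: ŷ = -2.3 + 1.1·19 = 18.6; r = 16.6 − 18.6 = -2
x=21: ŷ = -2.3 + 1.1·21 = 20.8; r = 17.8 − 20.8 = -3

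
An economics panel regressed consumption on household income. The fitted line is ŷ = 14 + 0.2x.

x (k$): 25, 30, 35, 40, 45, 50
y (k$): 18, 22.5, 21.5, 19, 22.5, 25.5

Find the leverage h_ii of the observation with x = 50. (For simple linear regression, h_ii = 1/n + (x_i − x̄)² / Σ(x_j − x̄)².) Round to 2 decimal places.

x̄ = (25 + 30 + 35 + 40 + 45 + 50)/6 = 37.5
Σ(x − x̄)² = 156.25 + 56.25 + 6.25 + 6.25 + 56.25 + 156.25 = 437.5
h = 1/6 + (12.5)²/437.5 = 0.166667 + 0.357143 = 0.52

h = 0.52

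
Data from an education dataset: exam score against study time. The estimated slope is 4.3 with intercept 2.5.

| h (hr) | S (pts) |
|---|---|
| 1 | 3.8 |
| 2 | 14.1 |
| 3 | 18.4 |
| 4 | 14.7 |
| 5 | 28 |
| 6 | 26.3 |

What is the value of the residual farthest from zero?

h=1: ŷ = 2.5 + 4.3·1 = 6.8; r = 3.8 − 6.8 = -3
h=2: ŷ = 2.5 + 4.3·2 = 11.1; r = 14.1 − 11.1 = 3
h=3: ŷ = 2.5 + 4.3·3 = 15.4; r = 18.4 − 15.4 = 3
h=4: ŷ = 2.5 + 4.3·4 = 19.7; r = 14.7 − 19.7 = -5
h=5: ŷ = 2.5 + 4.3·5 = 24; r = 28 − 24 = 4
h=6: ŷ = 2.5 + 4.3·6 = 28.3; r = 26.3 − 28.3 = -2
Largest |r| is 5 at h = 4, residual -5.

r = -5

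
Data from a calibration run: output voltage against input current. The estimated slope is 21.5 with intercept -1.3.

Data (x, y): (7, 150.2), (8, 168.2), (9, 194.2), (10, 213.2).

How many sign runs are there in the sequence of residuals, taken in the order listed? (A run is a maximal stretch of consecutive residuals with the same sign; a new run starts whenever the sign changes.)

x=7: ŷ = -1.3 + 21.5·7 = 149.2; r = 150.2 − 149.2 = 1
x=8: ŷ = -1.3 + 21.5·8 = 170.7; r = 168.2 − 170.7 = -2.5
x=9: ŷ = -1.3 + 21.5·9 = 192.2; r = 194.2 − 192.2 = 2
x=10: ŷ = -1.3 + 21.5·10 = 213.7; r = 213.2 − 213.7 = -0.5
Signs: + − + −
Runs: +×1, −×1, +×1, −×1 → 4

4 runs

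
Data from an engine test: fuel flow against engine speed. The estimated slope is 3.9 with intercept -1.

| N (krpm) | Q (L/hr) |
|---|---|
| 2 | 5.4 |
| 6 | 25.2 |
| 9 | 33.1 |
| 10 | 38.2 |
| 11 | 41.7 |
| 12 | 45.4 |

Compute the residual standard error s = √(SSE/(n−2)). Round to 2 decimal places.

s = 1.66

N=2: ŷ = -1 + 3.9·2 = 6.8; e = 5.4 − 6.8 = -1.4
N=6: ŷ = -1 + 3.9·6 = 22.4; e = 25.2 − 22.4 = 2.8
N=9: ŷ = -1 + 3.9·9 = 34.1; e = 33.1 − 34.1 = -1
N=10: ŷ = -1 + 3.9·10 = 38; e = 38.2 − 38 = 0.2
N=11: ŷ = -1 + 3.9·11 = 41.9; e = 41.7 − 41.9 = -0.2
N=12: ŷ = -1 + 3.9·12 = 45.8; e = 45.4 − 45.8 = -0.4
SSE = 1.96 + 7.84 + 1 + 0.04 + 0.04 + 0.16 = 11.04
s = √(11.04/4) = √2.76 ≈ 1.66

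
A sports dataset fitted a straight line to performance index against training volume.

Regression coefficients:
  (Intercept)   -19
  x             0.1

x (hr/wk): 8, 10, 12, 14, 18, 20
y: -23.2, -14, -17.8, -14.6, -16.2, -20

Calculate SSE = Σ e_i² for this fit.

SSE = 60

x=8: ŷ = -19 + 0.1·8 = -18.2; e = -23.2 − (-18.2) = -5
x=10: ŷ = -19 + 0.1·10 = -18; e = -14 − (-18) = 4
x=12: ŷ = -19 + 0.1·12 = -17.8; e = -17.8 − (-17.8) = 0
x=14: ŷ = -19 + 0.1·14 = -17.6; e = -14.6 − (-17.6) = 3
x=18: ŷ = -19 + 0.1·18 = -17.2; e = -16.2 − (-17.2) = 1
x=20: ŷ = -19 + 0.1·20 = -17; e = -20 − (-17) = -3
SSE = 25 + 16 + 0 + 9 + 1 + 9 = 60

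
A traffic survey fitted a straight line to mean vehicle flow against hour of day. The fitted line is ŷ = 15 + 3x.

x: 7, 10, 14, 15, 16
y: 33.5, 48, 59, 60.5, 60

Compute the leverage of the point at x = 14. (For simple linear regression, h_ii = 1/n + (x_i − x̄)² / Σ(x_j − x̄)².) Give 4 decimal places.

x̄ = (7 + 10 + 14 + 15 + 16)/5 = 12.4
Σ(x − x̄)² = 29.16 + 5.76 + 2.56 + 6.76 + 12.96 = 57.2
h = 1/5 + (1.6)²/57.2 = 0.2 + 0.0447552 = 0.2448

h = 0.2448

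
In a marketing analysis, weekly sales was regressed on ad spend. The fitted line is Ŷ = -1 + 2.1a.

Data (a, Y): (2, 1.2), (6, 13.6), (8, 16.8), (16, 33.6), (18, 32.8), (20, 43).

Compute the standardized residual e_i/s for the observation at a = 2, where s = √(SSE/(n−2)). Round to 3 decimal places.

a=2: Ŷ = -1 + 2.1·2 = 3.2; e = 1.2 − 3.2 = -2
a=6: Ŷ = -1 + 2.1·6 = 11.6; e = 13.6 − 11.6 = 2
a=8: Ŷ = -1 + 2.1·8 = 15.8; e = 16.8 − 15.8 = 1
a=16: Ŷ = -1 + 2.1·16 = 32.6; e = 33.6 − 32.6 = 1
a=18: Ŷ = -1 + 2.1·18 = 36.8; e = 32.8 − 36.8 = -4
a=20: Ŷ = -1 + 2.1·20 = 41; e = 43 − 41 = 2
SSE = 4 + 4 + 1 + 1 + 16 + 4 = 30
s = √(30/4) = 2.73861
e/s = -2 / 2.73861 = -0.730

-0.730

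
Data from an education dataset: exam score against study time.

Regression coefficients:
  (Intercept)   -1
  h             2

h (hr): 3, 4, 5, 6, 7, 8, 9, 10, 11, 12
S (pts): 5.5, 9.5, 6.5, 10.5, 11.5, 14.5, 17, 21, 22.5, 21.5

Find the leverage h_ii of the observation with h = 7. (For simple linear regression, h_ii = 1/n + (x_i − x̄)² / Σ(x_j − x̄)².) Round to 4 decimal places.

h̄ = (3 + 4 + 5 + 6 + 7 + 8 + 9 + 10 + 11 + 12)/10 = 7.5
Σ(h − h̄)² = 20.25 + 12.25 + 6.25 + 2.25 + 0.25 + 0.25 + 2.25 + 6.25 + 12.25 + 20.25 = 82.5
h = 1/10 + (-0.5)²/82.5 = 0.1 + 0.0030303 = 0.1030

h = 0.1030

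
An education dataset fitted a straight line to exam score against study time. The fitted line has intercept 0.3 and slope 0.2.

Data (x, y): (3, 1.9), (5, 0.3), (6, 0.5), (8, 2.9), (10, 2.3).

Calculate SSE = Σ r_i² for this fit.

SSE = 4

x=3: ŷ = 0.3 + 0.2·3 = 0.9; r = 1.9 − 0.9 = 1
x=5: ŷ = 0.3 + 0.2·5 = 1.3; r = 0.3 − 1.3 = -1
x=6: ŷ = 0.3 + 0.2·6 = 1.5; r = 0.5 − 1.5 = -1
x=8: ŷ = 0.3 + 0.2·8 = 1.9; r = 2.9 − 1.9 = 1
x=10: ŷ = 0.3 + 0.2·10 = 2.3; r = 2.3 − 2.3 = 0
SSE = 1 + 1 + 1 + 1 + 0 = 4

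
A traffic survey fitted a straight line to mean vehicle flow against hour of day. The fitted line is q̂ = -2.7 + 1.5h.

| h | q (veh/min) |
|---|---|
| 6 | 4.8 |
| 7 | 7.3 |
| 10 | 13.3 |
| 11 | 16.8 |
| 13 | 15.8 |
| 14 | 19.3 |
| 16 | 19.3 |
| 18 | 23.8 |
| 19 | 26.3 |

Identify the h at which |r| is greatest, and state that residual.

h=6: q̂ = -2.7 + 1.5·6 = 6.3; r = 4.8 − 6.3 = -1.5
h=7: q̂ = -2.7 + 1.5·7 = 7.8; r = 7.3 − 7.8 = -0.5
h=10: q̂ = -2.7 + 1.5·10 = 12.3; r = 13.3 − 12.3 = 1
h=11: q̂ = -2.7 + 1.5·11 = 13.8; r = 16.8 − 13.8 = 3
h=13: q̂ = -2.7 + 1.5·13 = 16.8; r = 15.8 − 16.8 = -1
h=14: q̂ = -2.7 + 1.5·14 = 18.3; r = 19.3 − 18.3 = 1
h=16: q̂ = -2.7 + 1.5·16 = 21.3; r = 19.3 − 21.3 = -2
h=18: q̂ = -2.7 + 1.5·18 = 24.3; r = 23.8 − 24.3 = -0.5
h=19: q̂ = -2.7 + 1.5·19 = 25.8; r = 26.3 − 25.8 = 0.5
Largest |r| is 3 at h = 11, residual 3.

h = 11, r = 3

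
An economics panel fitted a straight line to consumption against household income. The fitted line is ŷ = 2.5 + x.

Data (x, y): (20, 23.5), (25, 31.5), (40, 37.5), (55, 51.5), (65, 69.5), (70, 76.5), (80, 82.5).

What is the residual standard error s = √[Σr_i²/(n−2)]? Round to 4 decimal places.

s = 4.4272

x=20: ŷ = 2.5 + 20 = 22.5; r = 23.5 − 22.5 = 1
x=25: ŷ = 2.5 + 25 = 27.5; r = 31.5 − 27.5 = 4
x=40: ŷ = 2.5 + 40 = 42.5; r = 37.5 − 42.5 = -5
x=55: ŷ = 2.5 + 55 = 57.5; r = 51.5 − 57.5 = -6
x=65: ŷ = 2.5 + 65 = 67.5; r = 69.5 − 67.5 = 2
x=70: ŷ = 2.5 + 70 = 72.5; r = 76.5 − 72.5 = 4
x=80: ŷ = 2.5 + 80 = 82.5; r = 82.5 − 82.5 = 0
SSE = 1 + 16 + 25 + 36 + 4 + 16 + 0 = 98
s = √(98/5) = √19.6 ≈ 4.4272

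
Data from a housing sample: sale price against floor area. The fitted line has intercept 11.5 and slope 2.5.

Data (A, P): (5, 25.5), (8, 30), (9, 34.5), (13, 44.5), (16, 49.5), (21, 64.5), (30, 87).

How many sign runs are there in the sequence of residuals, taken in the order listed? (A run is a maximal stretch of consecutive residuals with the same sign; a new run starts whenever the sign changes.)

5 runs

A=5: ŷ = 11.5 + 2.5·5 = 24; e = 25.5 − 24 = 1.5
A=8: ŷ = 11.5 + 2.5·8 = 31.5; e = 30 − 31.5 = -1.5
A=9: ŷ = 11.5 + 2.5·9 = 34; e = 34.5 − 34 = 0.5
A=13: ŷ = 11.5 + 2.5·13 = 44; e = 44.5 − 44 = 0.5
A=16: ŷ = 11.5 + 2.5·16 = 51.5; e = 49.5 − 51.5 = -2
A=21: ŷ = 11.5 + 2.5·21 = 64; e = 64.5 − 64 = 0.5
A=30: ŷ = 11.5 + 2.5·30 = 86.5; e = 87 − 86.5 = 0.5
Signs: + − + + − + +
Runs: +×1, −×1, +×2, −×1, +×2 → 5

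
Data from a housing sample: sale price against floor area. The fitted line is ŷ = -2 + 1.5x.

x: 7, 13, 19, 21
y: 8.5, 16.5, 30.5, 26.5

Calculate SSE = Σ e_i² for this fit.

SSE = 26

x=7: ŷ = -2 + 1.5·7 = 8.5; e = 8.5 − 8.5 = 0
x=13: ŷ = -2 + 1.5·13 = 17.5; e = 16.5 − 17.5 = -1
x=19: ŷ = -2 + 1.5·19 = 26.5; e = 30.5 − 26.5 = 4
x=21: ŷ = -2 + 1.5·21 = 29.5; e = 26.5 − 29.5 = -3
SSE = 0 + 1 + 16 + 9 = 26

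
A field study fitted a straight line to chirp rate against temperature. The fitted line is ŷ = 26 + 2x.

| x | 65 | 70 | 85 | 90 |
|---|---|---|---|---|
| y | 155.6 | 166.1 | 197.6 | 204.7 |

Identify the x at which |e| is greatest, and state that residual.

x=65: ŷ = 26 + 2·65 = 156; e = 155.6 − 156 = -0.4
x=70: ŷ = 26 + 2·70 = 166; e = 166.1 − 166 = 0.1
x=85: ŷ = 26 + 2·85 = 196; e = 197.6 − 196 = 1.6
x=90: ŷ = 26 + 2·90 = 206; e = 204.7 − 206 = -1.3
Largest |e| is 1.6 at x = 85, residual 1.6.

x = 85, e = 1.6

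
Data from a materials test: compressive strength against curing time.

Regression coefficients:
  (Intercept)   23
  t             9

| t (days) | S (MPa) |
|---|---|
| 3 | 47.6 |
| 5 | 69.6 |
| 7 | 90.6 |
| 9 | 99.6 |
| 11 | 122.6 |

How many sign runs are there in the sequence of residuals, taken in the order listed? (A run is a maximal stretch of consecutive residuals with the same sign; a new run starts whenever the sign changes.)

t=3: Ŝ = 23 + 9·3 = 50; e = 47.6 − 50 = -2.4
t=5: Ŝ = 23 + 9·5 = 68; e = 69.6 − 68 = 1.6
t=7: Ŝ = 23 + 9·7 = 86; e = 90.6 − 86 = 4.6
t=9: Ŝ = 23 + 9·9 = 104; e = 99.6 − 104 = -4.4
t=11: Ŝ = 23 + 9·11 = 122; e = 122.6 − 122 = 0.6
Signs: − + + − +
Runs: −×1, +×2, −×1, +×1 → 4

4 runs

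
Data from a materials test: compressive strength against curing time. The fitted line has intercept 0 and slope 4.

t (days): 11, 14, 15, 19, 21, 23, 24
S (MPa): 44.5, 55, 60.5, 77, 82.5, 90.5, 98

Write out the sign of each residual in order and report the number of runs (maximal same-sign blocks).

5 runs

t=11: ŷ = 4·11 = 44; e = 44.5 − 44 = 0.5
t=14: ŷ = 4·14 = 56; e = 55 − 56 = -1
t=15: ŷ = 4·15 = 60; e = 60.5 − 60 = 0.5
t=19: ŷ = 4·19 = 76; e = 77 − 76 = 1
t=21: ŷ = 4·21 = 84; e = 82.5 − 84 = -1.5
t=23: ŷ = 4·23 = 92; e = 90.5 − 92 = -1.5
t=24: ŷ = 4·24 = 96; e = 98 − 96 = 2
Signs: + − + + − − +
Runs: +×1, −×1, +×2, −×2, +×1 → 5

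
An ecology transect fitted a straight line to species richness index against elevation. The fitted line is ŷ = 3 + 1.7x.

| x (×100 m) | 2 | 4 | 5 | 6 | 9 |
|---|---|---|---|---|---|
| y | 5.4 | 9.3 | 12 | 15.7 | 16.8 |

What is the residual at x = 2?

ŷ = 3 + 1.7·2 = 6.4
r = 5.4 − 6.4 = -1

r = -1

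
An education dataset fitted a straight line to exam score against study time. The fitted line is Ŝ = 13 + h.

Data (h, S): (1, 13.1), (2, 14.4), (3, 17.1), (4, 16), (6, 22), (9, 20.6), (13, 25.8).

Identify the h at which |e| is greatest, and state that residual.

h = 6, e = 3

h=1: Ŝ = 13 + 1 = 14; e = 13.1 − 14 = -0.9
h=2: Ŝ = 13 + 2 = 15; e = 14.4 − 15 = -0.6
h=3: Ŝ = 13 + 3 = 16; e = 17.1 − 16 = 1.1
h=4: Ŝ = 13 + 4 = 17; e = 16 − 17 = -1
h=6: Ŝ = 13 + 6 = 19; e = 22 − 19 = 3
h=9: Ŝ = 13 + 9 = 22; e = 20.6 − 22 = -1.4
h=13: Ŝ = 13 + 13 = 26; e = 25.8 − 26 = -0.2
Largest |e| is 3 at h = 6, residual 3.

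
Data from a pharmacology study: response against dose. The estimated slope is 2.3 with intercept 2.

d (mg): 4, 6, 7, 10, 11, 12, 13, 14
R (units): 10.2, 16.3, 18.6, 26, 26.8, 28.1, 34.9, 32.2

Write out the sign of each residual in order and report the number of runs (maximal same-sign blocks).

d=4: R̂ = 2 + 2.3·4 = 11.2; e = 10.2 − 11.2 = -1
d=6: R̂ = 2 + 2.3·6 = 15.8; e = 16.3 − 15.8 = 0.5
d=7: R̂ = 2 + 2.3·7 = 18.1; e = 18.6 − 18.1 = 0.5
d=10: R̂ = 2 + 2.3·10 = 25; e = 26 − 25 = 1
d=11: R̂ = 2 + 2.3·11 = 27.3; e = 26.8 − 27.3 = -0.5
d=12: R̂ = 2 + 2.3·12 = 29.6; e = 28.1 − 29.6 = -1.5
d=13: R̂ = 2 + 2.3·13 = 31.9; e = 34.9 − 31.9 = 3
d=14: R̂ = 2 + 2.3·14 = 34.2; e = 32.2 − 34.2 = -2
Signs: − + + + − − + −
Runs: −×1, +×3, −×2, +×1, −×1 → 5

5 runs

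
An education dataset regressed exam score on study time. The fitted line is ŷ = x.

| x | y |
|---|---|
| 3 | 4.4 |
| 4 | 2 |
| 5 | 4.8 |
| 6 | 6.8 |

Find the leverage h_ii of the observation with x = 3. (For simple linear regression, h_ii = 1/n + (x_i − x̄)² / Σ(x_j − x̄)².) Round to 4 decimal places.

h = 0.7000

x̄ = (3 + 4 + 5 + 6)/4 = 4.5
Σ(x − x̄)² = 2.25 + 0.25 + 0.25 + 2.25 = 5
h = 1/4 + (-1.5)²/5 = 0.25 + 0.45 = 0.7000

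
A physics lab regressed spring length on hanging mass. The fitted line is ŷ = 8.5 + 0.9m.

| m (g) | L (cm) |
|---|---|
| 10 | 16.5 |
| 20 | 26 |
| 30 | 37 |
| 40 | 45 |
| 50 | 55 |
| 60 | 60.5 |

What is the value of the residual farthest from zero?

m=10: ŷ = 8.5 + 0.9·10 = 17.5; e = 16.5 − 17.5 = -1
m=20: ŷ = 8.5 + 0.9·20 = 26.5; e = 26 − 26.5 = -0.5
m=30: ŷ = 8.5 + 0.9·30 = 35.5; e = 37 − 35.5 = 1.5
m=40: ŷ = 8.5 + 0.9·40 = 44.5; e = 45 − 44.5 = 0.5
m=50: ŷ = 8.5 + 0.9·50 = 53.5; e = 55 − 53.5 = 1.5
m=60: ŷ = 8.5 + 0.9·60 = 62.5; e = 60.5 − 62.5 = -2
Largest |e| is 2 at m = 60, residual -2.

e = -2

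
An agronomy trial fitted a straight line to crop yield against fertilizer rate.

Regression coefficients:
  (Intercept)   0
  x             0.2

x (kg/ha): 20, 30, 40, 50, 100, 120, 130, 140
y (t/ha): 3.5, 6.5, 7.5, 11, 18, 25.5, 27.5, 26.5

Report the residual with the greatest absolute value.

e = -2

x=20: ŷ = 0.2·20 = 4; e = 3.5 − 4 = -0.5
x=30: ŷ = 0.2·30 = 6; e = 6.5 − 6 = 0.5
x=40: ŷ = 0.2·40 = 8; e = 7.5 − 8 = -0.5
x=50: ŷ = 0.2·50 = 10; e = 11 − 10 = 1
x=100: ŷ = 0.2·100 = 20; e = 18 − 20 = -2
x=120: ŷ = 0.2·120 = 24; e = 25.5 − 24 = 1.5
x=130: ŷ = 0.2·130 = 26; e = 27.5 − 26 = 1.5
x=140: ŷ = 0.2·140 = 28; e = 26.5 − 28 = -1.5
Largest |e| is 2 at x = 100, residual -2.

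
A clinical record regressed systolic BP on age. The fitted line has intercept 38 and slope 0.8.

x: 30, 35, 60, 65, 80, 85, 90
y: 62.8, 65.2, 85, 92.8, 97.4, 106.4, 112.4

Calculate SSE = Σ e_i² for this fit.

SSE = 37.2

x=30: ŷ = 38 + 0.8·30 = 62; e = 62.8 − 62 = 0.8
x=35: ŷ = 38 + 0.8·35 = 66; e = 65.2 − 66 = -0.8
x=60: ŷ = 38 + 0.8·60 = 86; e = 85 − 86 = -1
x=65: ŷ = 38 + 0.8·65 = 90; e = 92.8 − 90 = 2.8
x=80: ŷ = 38 + 0.8·80 = 102; e = 97.4 − 102 = -4.6
x=85: ŷ = 38 + 0.8·85 = 106; e = 106.4 − 106 = 0.4
x=90: ŷ = 38 + 0.8·90 = 110; e = 112.4 − 110 = 2.4
SSE = 0.64 + 0.64 + 1 + 7.84 + 21.16 + 0.16 + 5.76 = 37.2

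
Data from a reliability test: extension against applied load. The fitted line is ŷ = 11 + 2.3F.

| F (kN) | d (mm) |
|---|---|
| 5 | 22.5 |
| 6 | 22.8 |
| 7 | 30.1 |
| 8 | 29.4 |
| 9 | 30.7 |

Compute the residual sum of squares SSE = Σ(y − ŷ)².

F=5: ŷ = 11 + 2.3·5 = 22.5; r = 22.5 − 22.5 = 0
F=6: ŷ = 11 + 2.3·6 = 24.8; r = 22.8 − 24.8 = -2
F=7: ŷ = 11 + 2.3·7 = 27.1; r = 30.1 − 27.1 = 3
F=8: ŷ = 11 + 2.3·8 = 29.4; r = 29.4 − 29.4 = 0
F=9: ŷ = 11 + 2.3·9 = 31.7; r = 30.7 − 31.7 = -1
SSE = 0 + 4 + 9 + 0 + 1 = 14

SSE = 14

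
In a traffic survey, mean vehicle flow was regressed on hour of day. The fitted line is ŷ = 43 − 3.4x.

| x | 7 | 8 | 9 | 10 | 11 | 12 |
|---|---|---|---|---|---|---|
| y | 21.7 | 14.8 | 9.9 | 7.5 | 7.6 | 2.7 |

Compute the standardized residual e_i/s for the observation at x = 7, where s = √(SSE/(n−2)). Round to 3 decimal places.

x=7: ŷ = 43 − 3.4·7 = 19.2; e = 21.7 − 19.2 = 2.5
x=8: ŷ = 43 − 3.4·8 = 15.8; e = 14.8 − 15.8 = -1
x=9: ŷ = 43 − 3.4·9 = 12.4; e = 9.9 − 12.4 = -2.5
x=10: ŷ = 43 − 3.4·10 = 9; e = 7.5 − 9 = -1.5
x=11: ŷ = 43 − 3.4·11 = 5.6; e = 7.6 − 5.6 = 2
x=12: ŷ = 43 − 3.4·12 = 2.2; e = 2.7 − 2.2 = 0.5
SSE = 6.25 + 1 + 6.25 + 2.25 + 4 + 0.25 = 20
s = √(20/4) = 2.23607
e/s = 2.5 / 2.23607 = 1.118

1.118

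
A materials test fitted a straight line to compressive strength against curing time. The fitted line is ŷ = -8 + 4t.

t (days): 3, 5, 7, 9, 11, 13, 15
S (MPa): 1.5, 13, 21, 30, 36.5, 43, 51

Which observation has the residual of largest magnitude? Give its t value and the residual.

t = 3, r = -2.5

t=3: ŷ = -8 + 4·3 = 4; r = 1.5 − 4 = -2.5
t=5: ŷ = -8 + 4·5 = 12; r = 13 − 12 = 1
t=7: ŷ = -8 + 4·7 = 20; r = 21 − 20 = 1
t=9: ŷ = -8 + 4·9 = 28; r = 30 − 28 = 2
t=11: ŷ = -8 + 4·11 = 36; r = 36.5 − 36 = 0.5
t=13: ŷ = -8 + 4·13 = 44; r = 43 − 44 = -1
t=15: ŷ = -8 + 4·15 = 52; r = 51 − 52 = -1
Largest |r| is 2.5 at t = 3, residual -2.5.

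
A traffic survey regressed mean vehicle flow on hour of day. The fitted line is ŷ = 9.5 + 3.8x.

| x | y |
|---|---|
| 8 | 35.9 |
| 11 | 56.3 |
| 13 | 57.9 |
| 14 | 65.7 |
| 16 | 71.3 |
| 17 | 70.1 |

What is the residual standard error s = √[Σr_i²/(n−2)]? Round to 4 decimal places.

s = 4.1231

x=8: ŷ = 9.5 + 3.8·8 = 39.9; r = 35.9 − 39.9 = -4
x=11: ŷ = 9.5 + 3.8·11 = 51.3; r = 56.3 − 51.3 = 5
x=13: ŷ = 9.5 + 3.8·13 = 58.9; r = 57.9 − 58.9 = -1
x=14: ŷ = 9.5 + 3.8·14 = 62.7; r = 65.7 − 62.7 = 3
x=16: ŷ = 9.5 + 3.8·16 = 70.3; r = 71.3 − 70.3 = 1
x=17: ŷ = 9.5 + 3.8·17 = 74.1; r = 70.1 − 74.1 = -4
SSE = 16 + 25 + 1 + 9 + 1 + 16 = 68
s = √(68/4) = √17 ≈ 4.1231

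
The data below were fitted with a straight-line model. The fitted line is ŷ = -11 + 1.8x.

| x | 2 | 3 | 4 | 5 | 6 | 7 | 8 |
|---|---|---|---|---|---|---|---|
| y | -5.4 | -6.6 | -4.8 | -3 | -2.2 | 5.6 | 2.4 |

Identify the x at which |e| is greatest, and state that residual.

x=2: ŷ = -11 + 1.8·2 = -7.4; e = -5.4 − (-7.4) = 2
x=3: ŷ = -11 + 1.8·3 = -5.6; e = -6.6 − (-5.6) = -1
x=4: ŷ = -11 + 1.8·4 = -3.8; e = -4.8 − (-3.8) = -1
x=5: ŷ = -11 + 1.8·5 = -2; e = -3 − (-2) = -1
x=6: ŷ = -11 + 1.8·6 = -0.2; e = -2.2 − (-0.2) = -2
x=7: ŷ = -11 + 1.8·7 = 1.6; e = 5.6 − 1.6 = 4
x=8: ŷ = -11 + 1.8·8 = 3.4; e = 2.4 − 3.4 = -1
Largest |e| is 4 at x = 7, residual 4.

x = 7, e = 4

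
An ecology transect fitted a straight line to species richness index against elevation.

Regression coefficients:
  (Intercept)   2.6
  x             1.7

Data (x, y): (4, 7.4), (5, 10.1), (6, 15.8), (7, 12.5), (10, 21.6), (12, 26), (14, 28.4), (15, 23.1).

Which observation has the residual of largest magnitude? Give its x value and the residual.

x = 15, e = -5

x=4: ŷ = 2.6 + 1.7·4 = 9.4; e = 7.4 − 9.4 = -2
x=5: ŷ = 2.6 + 1.7·5 = 11.1; e = 10.1 − 11.1 = -1
x=6: ŷ = 2.6 + 1.7·6 = 12.8; e = 15.8 − 12.8 = 3
x=7: ŷ = 2.6 + 1.7·7 = 14.5; e = 12.5 − 14.5 = -2
x=10: ŷ = 2.6 + 1.7·10 = 19.6; e = 21.6 − 19.6 = 2
x=12: ŷ = 2.6 + 1.7·12 = 23; e = 26 − 23 = 3
x=14: ŷ = 2.6 + 1.7·14 = 26.4; e = 28.4 − 26.4 = 2
x=15: ŷ = 2.6 + 1.7·15 = 28.1; e = 23.1 − 28.1 = -5
Largest |e| is 5 at x = 15, residual -5.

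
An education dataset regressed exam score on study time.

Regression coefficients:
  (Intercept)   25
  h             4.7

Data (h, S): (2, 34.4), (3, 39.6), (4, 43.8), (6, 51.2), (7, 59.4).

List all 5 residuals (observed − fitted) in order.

h=2: ŷ = 25 + 4.7·2 = 34.4; r = 34.4 − 34.4 = 0
h=3: ŷ = 25 + 4.7·3 = 39.1; r = 39.6 − 39.1 = 0.5
h=4: ŷ = 25 + 4.7·4 = 43.8; r = 43.8 − 43.8 = 0
h=6: ŷ = 25 + 4.7·6 = 53.2; r = 51.2 − 53.2 = -2
h=7: ŷ = 25 + 4.7·7 = 57.9; r = 59.4 − 57.9 = 1.5

0, 0.5, 0, -2, 1.5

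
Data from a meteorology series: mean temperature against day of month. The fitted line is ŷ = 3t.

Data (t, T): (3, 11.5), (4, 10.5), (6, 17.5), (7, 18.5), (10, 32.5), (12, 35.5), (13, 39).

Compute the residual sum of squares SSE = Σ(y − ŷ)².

t=3: ŷ = 3·3 = 9; e = 11.5 − 9 = 2.5
t=4: ŷ = 3·4 = 12; e = 10.5 − 12 = -1.5
t=6: ŷ = 3·6 = 18; e = 17.5 − 18 = -0.5
t=7: ŷ = 3·7 = 21; e = 18.5 − 21 = -2.5
t=10: ŷ = 3·10 = 30; e = 32.5 − 30 = 2.5
t=12: ŷ = 3·12 = 36; e = 35.5 − 36 = -0.5
t=13: ŷ = 3·13 = 39; e = 39 − 39 = 0
SSE = 6.25 + 2.25 + 0.25 + 6.25 + 6.25 + 0.25 + 0 = 21.5

SSE = 21.5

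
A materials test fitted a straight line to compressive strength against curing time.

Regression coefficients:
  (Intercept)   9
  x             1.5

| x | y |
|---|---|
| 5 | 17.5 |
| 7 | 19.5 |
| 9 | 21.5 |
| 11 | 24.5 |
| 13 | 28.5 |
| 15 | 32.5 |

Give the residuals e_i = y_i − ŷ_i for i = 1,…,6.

1, 0, -1, -1, 0, 1

x=5: ŷ = 9 + 1.5·5 = 16.5; e = 17.5 − 16.5 = 1
x=7: ŷ = 9 + 1.5·7 = 19.5; e = 19.5 − 19.5 = 0
x=9: ŷ = 9 + 1.5·9 = 22.5; e = 21.5 − 22.5 = -1
x=11: ŷ = 9 + 1.5·11 = 25.5; e = 24.5 − 25.5 = -1
x=13: ŷ = 9 + 1.5·13 = 28.5; e = 28.5 − 28.5 = 0
x=15: ŷ = 9 + 1.5·15 = 31.5; e = 32.5 − 31.5 = 1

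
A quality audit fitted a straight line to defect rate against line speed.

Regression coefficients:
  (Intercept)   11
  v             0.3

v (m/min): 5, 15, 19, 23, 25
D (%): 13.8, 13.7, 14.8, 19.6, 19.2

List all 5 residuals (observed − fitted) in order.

v=5: ŷ = 11 + 0.3·5 = 12.5; r = 13.8 − 12.5 = 1.3
v=15: ŷ = 11 + 0.3·15 = 15.5; r = 13.7 − 15.5 = -1.8
v=19: ŷ = 11 + 0.3·19 = 16.7; r = 14.8 − 16.7 = -1.9
v=23: ŷ = 11 + 0.3·23 = 17.9; r = 19.6 − 17.9 = 1.7
v=25: ŷ = 11 + 0.3·25 = 18.5; r = 19.2 − 18.5 = 0.7

1.3, -1.8, -1.9, 1.7, 0.7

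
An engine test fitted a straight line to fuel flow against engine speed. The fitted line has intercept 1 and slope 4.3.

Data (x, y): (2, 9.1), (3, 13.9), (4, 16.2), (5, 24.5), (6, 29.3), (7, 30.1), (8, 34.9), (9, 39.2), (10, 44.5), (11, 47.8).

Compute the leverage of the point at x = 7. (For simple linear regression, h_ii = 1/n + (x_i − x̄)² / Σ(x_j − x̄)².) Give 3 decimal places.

x̄ = (2 + 3 + 4 + 5 + 6 + 7 + 8 + 9 + 10 + 11)/10 = 6.5
Σ(x − x̄)² = 20.25 + 12.25 + 6.25 + 2.25 + 0.25 + 0.25 + 2.25 + 6.25 + 12.25 + 20.25 = 82.5
h = 1/10 + (0.5)²/82.5 = 0.1 + 0.0030303 = 0.103

h = 0.103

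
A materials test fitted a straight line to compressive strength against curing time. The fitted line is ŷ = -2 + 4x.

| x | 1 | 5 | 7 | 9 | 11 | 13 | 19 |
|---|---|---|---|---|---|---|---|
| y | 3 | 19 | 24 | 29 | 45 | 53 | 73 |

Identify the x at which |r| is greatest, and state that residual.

x=1: ŷ = -2 + 4·1 = 2; r = 3 − 2 = 1
x=5: ŷ = -2 + 4·5 = 18; r = 19 − 18 = 1
x=7: ŷ = -2 + 4·7 = 26; r = 24 − 26 = -2
x=9: ŷ = -2 + 4·9 = 34; r = 29 − 34 = -5
x=11: ŷ = -2 + 4·11 = 42; r = 45 − 42 = 3
x=13: ŷ = -2 + 4·13 = 50; r = 53 − 50 = 3
x=19: ŷ = -2 + 4·19 = 74; r = 73 − 74 = -1
Largest |r| is 5 at x = 9, residual -5.

x = 9, r = -5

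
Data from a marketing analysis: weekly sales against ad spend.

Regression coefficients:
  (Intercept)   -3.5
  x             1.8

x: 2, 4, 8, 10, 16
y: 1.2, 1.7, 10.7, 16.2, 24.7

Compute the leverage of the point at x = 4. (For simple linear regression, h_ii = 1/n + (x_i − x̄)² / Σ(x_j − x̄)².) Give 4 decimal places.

x̄ = (2 + 4 + 8 + 10 + 16)/5 = 8
Σ(x − x̄)² = 36 + 16 + 0 + 4 + 64 = 120
h = 1/5 + (-4)²/120 = 0.2 + 0.133333 = 0.3333

h = 0.3333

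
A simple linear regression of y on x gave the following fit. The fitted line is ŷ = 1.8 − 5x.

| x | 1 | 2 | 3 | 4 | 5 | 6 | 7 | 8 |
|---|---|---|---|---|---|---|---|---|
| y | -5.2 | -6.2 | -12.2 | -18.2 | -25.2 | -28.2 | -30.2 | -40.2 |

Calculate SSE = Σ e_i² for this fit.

x=1: ŷ = 1.8 − 5·1 = -3.2; e = -5.2 − (-3.2) = -2
x=2: ŷ = 1.8 − 5·2 = -8.2; e = -6.2 − (-8.2) = 2
x=3: ŷ = 1.8 − 5·3 = -13.2; e = -12.2 − (-13.2) = 1
x=4: ŷ = 1.8 − 5·4 = -18.2; e = -18.2 − (-18.2) = 0
x=5: ŷ = 1.8 − 5·5 = -23.2; e = -25.2 − (-23.2) = -2
x=6: ŷ = 1.8 − 5·6 = -28.2; e = -28.2 − (-28.2) = 0
x=7: ŷ = 1.8 − 5·7 = -33.2; e = -30.2 − (-33.2) = 3
x=8: ŷ = 1.8 − 5·8 = -38.2; e = -40.2 − (-38.2) = -2
SSE = 4 + 4 + 1 + 0 + 4 + 0 + 9 + 4 = 26

SSE = 26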